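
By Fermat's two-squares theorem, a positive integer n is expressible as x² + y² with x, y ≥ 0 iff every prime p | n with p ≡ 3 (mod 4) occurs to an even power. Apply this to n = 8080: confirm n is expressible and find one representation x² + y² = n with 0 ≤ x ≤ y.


Step 1: Factor n = 8080 = 2^4 · 5 · 101.
Step 2: Check the mod-4 condition on each prime factor: 2 = 2 (special); 5 ≡ 1 (mod 4), exponent 1; 101 ≡ 1 (mod 4), exponent 1.
All primes ≡ 3 (mod 4) appear to even exponent (or don't appear), so by the two-squares theorem n IS expressible as a sum of two squares.
Step 3: Build a representation. Group n = k² · m with k = 4 and m = 5 · 101 = 505 (a product of primes ≡ 1 (mod 4)); a representation of m scales to one of n via (k·x)² + (k·y)² = k²(x² + y²). Each prime p ≡ 1 (mod 4) is itself a sum of two squares; find a² by testing p − a² for a perfect square:
  5: 5 − 1² = 4 = 2² ⇒ 5 = 1² + 2².
  101: 101 − 1² = 100 = 10² ⇒ 101 = 1² + 10².
  Combine using the Brahmagupta–Fibonacci identity (a² + b²)(c² + d²) = (ac − bd)² + (ad + bc)² = (ac + bd)² + (ad − bc)²:
  5 · 101 = 505: from (1² + 2²)(1² + 10²), take (1·1 − 2·10, 1·10 + 2·1) = (1 − 20, 10 + 2) = (-19, 12); dropping signs (only squares matter) gives (19, 12); check 19² + 12² = 361 + 144 = 505 ✓.
  Scale by k = 4: (4·19, 4·12) = (76, 48).
Step 4: Order so x ≤ y and verify: 48² + 76² = 2304 + 5776 = 8080 = n. ✓

n = 8080 = 48² + 76² (one valid representation with x ≤ y).


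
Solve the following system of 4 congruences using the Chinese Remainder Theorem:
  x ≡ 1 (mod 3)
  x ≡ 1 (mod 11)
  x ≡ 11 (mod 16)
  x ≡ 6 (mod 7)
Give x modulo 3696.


Product of moduli M = 3 · 11 · 16 · 7 = 3696.
Merge one congruence at a time:
  Start: x ≡ 1 (mod 3).
  Combine with x ≡ 1 (mod 11); new modulus lcm = 33.
    Write x = 1 + 3·t and substitute into x ≡ 1 (mod 11): 3·t ≡ 1 − 1 = 0 (mod 11).
    The inverse of 3 mod 11 is 4 (since 3·4 = 12 = 1·11 + 1), so t ≡ 4·0 = 0 ≡ 0 (mod 11).
    Then x = 1 + 3·0 = 1, valid modulo lcm(3, 11) = 33: x ≡ 1 (mod 33).
  Combine with x ≡ 11 (mod 16); new modulus lcm = 528.
    Write x = 1 + 33·t and substitute into x ≡ 11 (mod 16): 33·t ≡ 11 − 1 = 10 (mod 16).
    Reduce coefficients mod 16: 1·t ≡ 10 (mod 16).
    So t ≡ 10 (mod 16).
    Then x = 1 + 33·10 = 331, valid modulo lcm(33, 16) = 528: x ≡ 331 (mod 528).
  Combine with x ≡ 6 (mod 7); new modulus lcm = 3696.
    Write x = 331 + 528·t and substitute into x ≡ 6 (mod 7): 528·t ≡ 6 − 331 = -325 (mod 7).
    Reduce coefficients mod 7: 3·t ≡ 4 (mod 7).
    The inverse of 3 mod 7 is 5 (since 3·5 = 15 = 2·7 + 1), so t ≡ 5·4 = 20 ≡ 6 (mod 7).
    Then x = 331 + 528·6 = 3499, valid modulo lcm(528, 7) = 3696: x ≡ 3499 (mod 3696).
Verify against each original: 3499 mod 3 = 1, 3499 mod 11 = 1, 3499 mod 16 = 11, 3499 mod 7 = 6.

x ≡ 3499 (mod 3696).


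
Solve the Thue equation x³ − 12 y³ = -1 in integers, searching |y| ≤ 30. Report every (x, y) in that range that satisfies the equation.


The equation is x³ - 12y³ = -1. For fixed y, x³ = 12·y³ − 1, so a solution requires the RHS to be a perfect cube.
Strategy: iterate y from -30 to 30, compute RHS = 12·y³ − 1, and check whether it is a (positive or negative) perfect cube.
Check small values of y:
  y = 0: RHS = -1 = (-1)³ ⇒ x = -1 works.
  y = 1: RHS = 11 is not a perfect cube.
  y = -1: RHS = -13 is not a perfect cube.
  y = 2: RHS = 95 is not a perfect cube.
  y = -2: RHS = -97 is not a perfect cube.
  y = 3: RHS = 323 is not a perfect cube.
  y = -3: RHS = -325 is not a perfect cube.
Continuing the search up to |y| = 30 finds no further solutions beyond those listed.
Collected solutions: (-1, 0).

Solutions (with |y| ≤ 30): (-1, 0).


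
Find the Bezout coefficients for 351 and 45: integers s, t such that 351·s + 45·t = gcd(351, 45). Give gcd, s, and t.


Euclidean algorithm on (351, 45) — divide until remainder is 0:
  351 = 7 · 45 + 36
  45 = 1 · 36 + 9
  36 = 4 · 9 + 0
gcd(351, 45) = 9.
Track Bezout coefficients alongside the remainders: start with r₀ = 351 = a·1 + b·0 (s = 1, t = 0) and r₁ = 45 = a·0 + b·1 (s = 0, t = 1); each new remainder r_{k+1} = r_{k-1} − q_k·r_k inherits s_{k+1} = s_{k-1} − q_k·s_k, t_{k+1} = t_{k-1} − q_k·t_k, so r_k = a·s_k + b·t_k at every step:
  q = 7: r = 36, s = 1 − 7·0 = 1, t = 0 − 7·1 = -7  (check: 351·1 + 45·(-7) = 36)
  q = 1: r = 9, s = 0 − 1·1 = -1, t = 1 − 1·(-7) = 8  (check: 351·(-1) + 45·8 = 9)
The row with r = 9 (the gcd) gives the Bezout coefficients s = -1, t = 8.
Result: 351 · (-1) + 45 · (8) = 9.

gcd(351, 45) = 9; s = -1, t = 8 (check: 351·(-1) + 45·8 = 9).


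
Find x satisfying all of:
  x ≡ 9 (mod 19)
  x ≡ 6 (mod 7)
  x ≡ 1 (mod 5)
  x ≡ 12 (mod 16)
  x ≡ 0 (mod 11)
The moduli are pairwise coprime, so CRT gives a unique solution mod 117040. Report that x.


Product of moduli M = 19 · 7 · 5 · 16 · 11 = 117040.
Merge one congruence at a time:
  Start: x ≡ 9 (mod 19).
  Combine with x ≡ 6 (mod 7); new modulus lcm = 133.
    Write x = 9 + 19·t and substitute into x ≡ 6 (mod 7): 19·t ≡ 6 − 9 = -3 (mod 7).
    Reduce coefficients mod 7: 5·t ≡ 4 (mod 7).
    The inverse of 5 mod 7 is 3 (since 5·3 = 15 = 2·7 + 1), so t ≡ 3·4 = 12 ≡ 5 (mod 7).
    Then x = 9 + 19·5 = 104, valid modulo lcm(19, 7) = 133: x ≡ 104 (mod 133).
  Combine with x ≡ 1 (mod 5); new modulus lcm = 665.
    Write x = 104 + 133·t and substitute into x ≡ 1 (mod 5): 133·t ≡ 1 − 104 = -103 (mod 5).
    Reduce coefficients mod 5: 3·t ≡ 2 (mod 5).
    The inverse of 3 mod 5 is 2 (since 3·2 = 6 = 1·5 + 1), so t ≡ 2·2 = 4 ≡ 4 (mod 5).
    Then x = 104 + 133·4 = 636, valid modulo lcm(133, 5) = 665: x ≡ 636 (mod 665).
  Combine with x ≡ 12 (mod 16); new modulus lcm = 10640.
    Write x = 636 + 665·t and substitute into x ≡ 12 (mod 16): 665·t ≡ 12 − 636 = -624 (mod 16).
    Reduce coefficients mod 16: 9·t ≡ 0 (mod 16).
    The inverse of 9 mod 16 is 9 (since 9·9 = 81 = 5·16 + 1), so t ≡ 9·0 = 0 ≡ 0 (mod 16).
    Then x = 636 + 665·0 = 636, valid modulo lcm(665, 16) = 10640: x ≡ 636 (mod 10640).
  Combine with x ≡ 0 (mod 11); new modulus lcm = 117040.
    Write x = 636 + 10640·t and substitute into x ≡ 0 (mod 11): 10640·t ≡ 0 − 636 = -636 (mod 11).
    Reduce coefficients mod 11: 3·t ≡ 2 (mod 11).
    The inverse of 3 mod 11 is 4 (since 3·4 = 12 = 1·11 + 1), so t ≡ 4·2 = 8 ≡ 8 (mod 11).
    Then x = 636 + 10640·8 = 85756, valid modulo lcm(10640, 11) = 117040: x ≡ 85756 (mod 117040).
Verify against each original: 85756 mod 19 = 9, 85756 mod 7 = 6, 85756 mod 5 = 1, 85756 mod 16 = 12, 85756 mod 11 = 0.

x ≡ 85756 (mod 117040).


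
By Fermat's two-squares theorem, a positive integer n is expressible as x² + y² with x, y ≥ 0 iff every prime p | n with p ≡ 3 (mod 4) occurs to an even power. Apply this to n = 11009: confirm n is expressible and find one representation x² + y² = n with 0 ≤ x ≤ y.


Step 1: Factor n = 11009 = 101 · 109.
Step 2: Check the mod-4 condition on each prime factor: 101 ≡ 1 (mod 4), exponent 1; 109 ≡ 1 (mod 4), exponent 1.
All primes ≡ 3 (mod 4) appear to even exponent (or don't appear), so by the two-squares theorem n IS expressible as a sum of two squares.
Step 3: Build a representation. Here n = 101 · 109 is a product of primes ≡ 1 (mod 4). Each prime p ≡ 1 (mod 4) is itself a sum of two squares; find a² by testing p − a² for a perfect square:
  101: 101 − 1² = 100 = 10² ⇒ 101 = 1² + 10².
  109: 109 − 1² = 108, 109 − 2² = 105, 109 − 3² = 100 = 10² ⇒ 109 = 3² + 10².
  Combine using the Brahmagupta–Fibonacci identity (a² + b²)(c² + d²) = (ac − bd)² + (ad + bc)² = (ac + bd)² + (ad − bc)²:
  101 · 109 = 11009: from (1² + 10²)(3² + 10²), take (1·3 − 10·10, 1·10 + 10·3) = (3 − 100, 10 + 30) = (-97, 40); dropping signs (only squares matter) gives (97, 40); check 97² + 40² = 9409 + 1600 = 11009 ✓.
Step 4: Order so x ≤ y and verify: 40² + 97² = 1600 + 9409 = 11009 = n. ✓

n = 11009 = 40² + 97² (one valid representation with x ≤ y).


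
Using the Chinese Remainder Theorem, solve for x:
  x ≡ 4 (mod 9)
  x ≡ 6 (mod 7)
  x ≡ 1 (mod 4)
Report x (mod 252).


Moduli 9, 7, 4 are pairwise coprime; by CRT there is a unique solution modulo M = 9 · 7 · 4 = 252.
Solve pairwise, accumulating the modulus:
  Start with x ≡ 4 (mod 9).
  Combine with x ≡ 6 (mod 7): since gcd(9, 7) = 1, we get a unique residue mod 63.
    Write x = 4 + 9·t and substitute into x ≡ 6 (mod 7): 9·t ≡ 6 − 4 = 2 (mod 7).
    Reduce coefficients mod 7: 2·t ≡ 2 (mod 7).
    The inverse of 2 mod 7 is 4 (since 2·4 = 8 = 1·7 + 1), so t ≡ 4·2 = 8 ≡ 1 (mod 7).
    Then x = 4 + 9·1 = 13, valid modulo lcm(9, 7) = 63: x ≡ 13 (mod 63).
  Combine with x ≡ 1 (mod 4): since gcd(63, 4) = 1, we get a unique residue mod 252.
    Write x = 13 + 63·t and substitute into x ≡ 1 (mod 4): 63·t ≡ 1 − 13 = -12 (mod 4).
    Reduce coefficients mod 4: 3·t ≡ 0 (mod 4).
    The inverse of 3 mod 4 is 3 (since 3·3 = 9 = 2·4 + 1), so t ≡ 3·0 = 0 ≡ 0 (mod 4).
    Then x = 13 + 63·0 = 13, valid modulo lcm(63, 4) = 252: x ≡ 13 (mod 252).
Verify: 13 mod 9 = 4 ✓, 13 mod 7 = 6 ✓, 13 mod 4 = 1 ✓.

x ≡ 13 (mod 252).


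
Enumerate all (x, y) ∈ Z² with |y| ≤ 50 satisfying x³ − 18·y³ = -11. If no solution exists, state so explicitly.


The equation is x³ - 18y³ = -11. For fixed y, x³ = 18·y³ − 11, so a solution requires the RHS to be a perfect cube.
Strategy: iterate y from -50 to 50, compute RHS = 18·y³ − 11, and check whether it is a (positive or negative) perfect cube.
Check small values of y:
  y = 0: RHS = -11 is not a perfect cube.
  y = 1: RHS = 7 is not a perfect cube.
  y = -1: RHS = -29 is not a perfect cube.
  y = 2: RHS = 133 is not a perfect cube.
  y = -2: RHS = -155 is not a perfect cube.
  y = 3: RHS = 475 is not a perfect cube.
  y = -3: RHS = -497 is not a perfect cube.
Continuing the search up to |y| = 50 finds no solutions either.
No (x, y) in the scanned range satisfies the equation.

No integer solutions with |y| ≤ 50.


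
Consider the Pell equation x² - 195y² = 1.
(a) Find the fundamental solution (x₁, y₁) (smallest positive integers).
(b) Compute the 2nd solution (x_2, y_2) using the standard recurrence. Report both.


Step 1: Find the fundamental solution (x₁, y₁) of x² - 195y² = 1.
  Expand √195 as a continued fraction. a₀ = ⌊√195⌋ = 13; iterate m_{k+1} = d_k·a_k − m_k, d_{k+1} = (195 − m_{k+1}²)/d_k, a_{k+1} = ⌊(a₀ + m_{k+1})/d_{k+1}⌋ (starting m₀ = 0, d₀ = 1), with convergents p_k = a_k·p_{k-1} + p_{k-2}, q_k = a_k·q_{k-1} + q_{k-2} (p₋₁ = 1, q₋₁ = 0):
  k = 0: a₀ = 13; p₀/q₀ = 13/1; p₀² − 195·q₀² = 169 − 195 = -26.
  k = 1: m = 13, d = 26, a = ⌊(13 + 13)/26⌋ = 1; p/q = (1·13 + 1)/(1·1 + 0) = 14/1; p² − 195·q² = 196 − 195 = 1.
  The first convergent with p² − 195·q² = 1 gives the fundamental solution (x₁, y₁) = (14, 1).
Step 2: Apply the recurrence (x_{n+1}, y_{n+1}) = (x₁x_n + 195y₁y_n, x₁y_n + y₁x_n) repeatedly.
  From (x_1, y_1) = (14, 1): x_2 = 14·14 + 195·1·1 = 391; y_2 = 14·1 + 1·14 = 28.
Step 3: Verify x_2² - 195·y_2² = 152881 - 152880 = 1 (should be 1). ✓

(x_1, y_1) = (14, 1); (x_2, y_2) = (391, 28).


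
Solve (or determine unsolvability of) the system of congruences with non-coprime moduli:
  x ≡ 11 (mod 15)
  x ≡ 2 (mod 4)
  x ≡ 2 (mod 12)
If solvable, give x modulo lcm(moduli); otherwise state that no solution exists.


Moduli 15, 4, 12 are not pairwise coprime, so CRT works modulo lcm(m_i) when all pairwise compatibility conditions hold.
Pairwise compatibility: gcd(m_i, m_j) must divide a_i - a_j for every pair.
Merge one congruence at a time:
  Start: x ≡ 11 (mod 15).
  Combine with x ≡ 2 (mod 4): gcd(15, 4) = 1; 2 - 11 = -9, which IS divisible by 1, so compatible.
    Write x = 11 + 15·t and substitute into x ≡ 2 (mod 4): 15·t ≡ 2 − 11 = -9 (mod 4).
    Reduce coefficients mod 4: 3·t ≡ 3 (mod 4).
    The inverse of 3 mod 4 is 3 (since 3·3 = 9 = 2·4 + 1), so t ≡ 3·3 = 9 ≡ 1 (mod 4).
    Then x = 11 + 15·1 = 26, valid modulo lcm(15, 4) = 60: x ≡ 26 (mod 60).
  Combine with x ≡ 2 (mod 12): gcd(60, 12) = 12; 2 - 26 = -24, which IS divisible by 12, so compatible.
    Write x = 26 + 60·t and substitute into x ≡ 2 (mod 12): 60·t ≡ 2 − 26 = -24 (mod 12).
    Divide the congruence (and modulus) by g = 12: 5·t ≡ -2 (mod 1).
    Modulo 1 every t works; take t = 0.
    Then x = 26 + 60·0 = 26, valid modulo lcm(60, 12) = 60: x ≡ 26 (mod 60).
Verify: 26 mod 15 = 11, 26 mod 4 = 2, 26 mod 12 = 2.

x ≡ 26 (mod 60).


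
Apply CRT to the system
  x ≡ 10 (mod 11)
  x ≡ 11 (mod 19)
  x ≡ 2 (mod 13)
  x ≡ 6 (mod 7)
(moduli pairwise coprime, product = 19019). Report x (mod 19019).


Product of moduli M = 11 · 19 · 13 · 7 = 19019.
Merge one congruence at a time:
  Start: x ≡ 10 (mod 11).
  Combine with x ≡ 11 (mod 19); new modulus lcm = 209.
    Write x = 10 + 11·t and substitute into x ≡ 11 (mod 19): 11·t ≡ 11 − 10 = 1 (mod 19).
    The inverse of 11 mod 19 is 7 (since 11·7 = 77 = 4·19 + 1), so t ≡ 7·1 = 7 ≡ 7 (mod 19).
    Then x = 10 + 11·7 = 87, valid modulo lcm(11, 19) = 209: x ≡ 87 (mod 209).
  Combine with x ≡ 2 (mod 13); new modulus lcm = 2717.
    Write x = 87 + 209·t and substitute into x ≡ 2 (mod 13): 209·t ≡ 2 − 87 = -85 (mod 13).
    Reduce coefficients mod 13: 1·t ≡ 6 (mod 13).
    So t ≡ 6 (mod 13).
    Then x = 87 + 209·6 = 1341, valid modulo lcm(209, 13) = 2717: x ≡ 1341 (mod 2717).
  Combine with x ≡ 6 (mod 7); new modulus lcm = 19019.
    Write x = 1341 + 2717·t and substitute into x ≡ 6 (mod 7): 2717·t ≡ 6 − 1341 = -1335 (mod 7).
    Reduce coefficients mod 7: 1·t ≡ 2 (mod 7).
    So t ≡ 2 (mod 7).
    Then x = 1341 + 2717·2 = 6775, valid modulo lcm(2717, 7) = 19019: x ≡ 6775 (mod 19019).
Verify against each original: 6775 mod 11 = 10, 6775 mod 19 = 11, 6775 mod 13 = 2, 6775 mod 7 = 6.

x ≡ 6775 (mod 19019).


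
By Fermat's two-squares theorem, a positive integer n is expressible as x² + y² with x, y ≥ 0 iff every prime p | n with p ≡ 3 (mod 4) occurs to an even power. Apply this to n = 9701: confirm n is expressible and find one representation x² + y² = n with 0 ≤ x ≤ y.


Step 1: Factor n = 9701 = 89 · 109.
Step 2: Check the mod-4 condition on each prime factor: 89 ≡ 1 (mod 4), exponent 1; 109 ≡ 1 (mod 4), exponent 1.
All primes ≡ 3 (mod 4) appear to even exponent (or don't appear), so by the two-squares theorem n IS expressible as a sum of two squares.
Step 3: Build a representation. Here n = 89 · 109 is a product of primes ≡ 1 (mod 4). Each prime p ≡ 1 (mod 4) is itself a sum of two squares; find a² by testing p − a² for a perfect square:
  89: 89 − 1² = 88, 89 − 2² = 85, 89 − 3² = 80, 89 − 4² = 73, 89 − 5² = 64 = 8² ⇒ 89 = 5² + 8².
  109: 109 − 1² = 108, 109 − 2² = 105, 109 − 3² = 100 = 10² ⇒ 109 = 3² + 10².
  Combine using the Brahmagupta–Fibonacci identity (a² + b²)(c² + d²) = (ac − bd)² + (ad + bc)² = (ac + bd)² + (ad − bc)²:
  89 · 109 = 9701: from (5² + 8²)(3² + 10²), take (5·3 − 8·10, 5·10 + 8·3) = (15 − 80, 50 + 24) = (-65, 74); dropping signs (only squares matter) gives (65, 74); check 65² + 74² = 4225 + 5476 = 9701 ✓.
Step 4: Order so x ≤ y and verify: 65² + 74² = 4225 + 5476 = 9701 = n. ✓

n = 9701 = 65² + 74² (one valid representation with x ≤ y).


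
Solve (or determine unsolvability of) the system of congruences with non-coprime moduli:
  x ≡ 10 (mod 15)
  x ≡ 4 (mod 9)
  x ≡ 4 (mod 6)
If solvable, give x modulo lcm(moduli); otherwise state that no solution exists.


Moduli 15, 9, 6 are not pairwise coprime, so CRT works modulo lcm(m_i) when all pairwise compatibility conditions hold.
Pairwise compatibility: gcd(m_i, m_j) must divide a_i - a_j for every pair.
Merge one congruence at a time:
  Start: x ≡ 10 (mod 15).
  Combine with x ≡ 4 (mod 9): gcd(15, 9) = 3; 4 - 10 = -6, which IS divisible by 3, so compatible.
    Write x = 10 + 15·t and substitute into x ≡ 4 (mod 9): 15·t ≡ 4 − 10 = -6 (mod 9).
    Divide the congruence (and modulus) by g = 3: 5·t ≡ -2 (mod 3).
    Reduce coefficients mod 3: 2·t ≡ 1 (mod 3).
    The inverse of 2 mod 3 is 2 (since 2·2 = 4 = 1·3 + 1), so t ≡ 2·1 = 2 ≡ 2 (mod 3).
    Then x = 10 + 15·2 = 40, valid modulo lcm(15, 9) = 45: x ≡ 40 (mod 45).
  Combine with x ≡ 4 (mod 6): gcd(45, 6) = 3; 4 - 40 = -36, which IS divisible by 3, so compatible.
    Write x = 40 + 45·t and substitute into x ≡ 4 (mod 6): 45·t ≡ 4 − 40 = -36 (mod 6).
    Divide the congruence (and modulus) by g = 3: 15·t ≡ -12 (mod 2).
    Reduce coefficients mod 2: 1·t ≡ 0 (mod 2).
    So t ≡ 0 (mod 2).
    Then x = 40 + 45·0 = 40, valid modulo lcm(45, 6) = 90: x ≡ 40 (mod 90).
Verify: 40 mod 15 = 10, 40 mod 9 = 4, 40 mod 6 = 4.

x ≡ 40 (mod 90).


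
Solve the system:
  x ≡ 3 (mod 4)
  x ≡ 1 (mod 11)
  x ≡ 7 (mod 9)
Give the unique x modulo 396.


Moduli 4, 11, 9 are pairwise coprime; by CRT there is a unique solution modulo M = 4 · 11 · 9 = 396.
Solve pairwise, accumulating the modulus:
  Start with x ≡ 3 (mod 4).
  Combine with x ≡ 1 (mod 11): since gcd(4, 11) = 1, we get a unique residue mod 44.
    Write x = 3 + 4·t and substitute into x ≡ 1 (mod 11): 4·t ≡ 1 − 3 = -2 (mod 11).
    Reduce coefficients mod 11: 4·t ≡ 9 (mod 11).
    The inverse of 4 mod 11 is 3 (since 4·3 = 12 = 1·11 + 1), so t ≡ 3·9 = 27 ≡ 5 (mod 11).
    Then x = 3 + 4·5 = 23, valid modulo lcm(4, 11) = 44: x ≡ 23 (mod 44).
  Combine with x ≡ 7 (mod 9): since gcd(44, 9) = 1, we get a unique residue mod 396.
    Write x = 23 + 44·t and substitute into x ≡ 7 (mod 9): 44·t ≡ 7 − 23 = -16 (mod 9).
    Reduce coefficients mod 9: 8·t ≡ 2 (mod 9).
    The inverse of 8 mod 9 is 8 (since 8·8 = 64 = 7·9 + 1), so t ≡ 8·2 = 16 ≡ 7 (mod 9).
    Then x = 23 + 44·7 = 331, valid modulo lcm(44, 9) = 396: x ≡ 331 (mod 396).
Verify: 331 mod 4 = 3 ✓, 331 mod 11 = 1 ✓, 331 mod 9 = 7 ✓.

x ≡ 331 (mod 396).


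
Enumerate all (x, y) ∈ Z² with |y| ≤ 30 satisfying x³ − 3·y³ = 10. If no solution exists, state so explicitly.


The equation is x³ - 3y³ = 10. For fixed y, x³ = 3·y³ + 10, so a solution requires the RHS to be a perfect cube.
Strategy: iterate y from -30 to 30, compute RHS = 3·y³ + 10, and check whether it is a (positive or negative) perfect cube.
Check small values of y:
  y = 0: RHS = 10 is not a perfect cube.
  y = 1: RHS = 13 is not a perfect cube.
  y = -1: RHS = 7 is not a perfect cube.
  y = 2: RHS = 34 is not a perfect cube.
  y = -2: RHS = -14 is not a perfect cube.
  y = 3: RHS = 91 is not a perfect cube.
  y = -3: RHS = -71 is not a perfect cube.
Continuing, at y = 9: RHS = 2197 = (13)³ ⇒ x = 13 works.
Searching the remaining y in |y| ≤ 30 finds no further solutions.
Collected solutions: (13, 9).

Solutions (with |y| ≤ 30): (13, 9).


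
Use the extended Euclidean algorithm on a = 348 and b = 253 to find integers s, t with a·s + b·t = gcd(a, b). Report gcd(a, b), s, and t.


Euclidean algorithm on (348, 253) — divide until remainder is 0:
  348 = 1 · 253 + 95
  253 = 2 · 95 + 63
  95 = 1 · 63 + 32
  63 = 1 · 32 + 31
  32 = 1 · 31 + 1
  31 = 31 · 1 + 0
gcd(348, 253) = 1.
Track Bezout coefficients alongside the remainders: start with r₀ = 348 = a·1 + b·0 (s = 1, t = 0) and r₁ = 253 = a·0 + b·1 (s = 0, t = 1); each new remainder r_{k+1} = r_{k-1} − q_k·r_k inherits s_{k+1} = s_{k-1} − q_k·s_k, t_{k+1} = t_{k-1} − q_k·t_k, so r_k = a·s_k + b·t_k at every step:
  q = 1: r = 95, s = 1 − 1·0 = 1, t = 0 − 1·1 = -1  (check: 348·1 + 253·(-1) = 95)
  q = 2: r = 63, s = 0 − 2·1 = -2, t = 1 − 2·(-1) = 3  (check: 348·(-2) + 253·3 = 63)
  q = 1: r = 32, s = 1 − 1·(-2) = 3, t = -1 − 1·3 = -4  (check: 348·3 + 253·(-4) = 32)
  q = 1: r = 31, s = -2 − 1·3 = -5, t = 3 − 1·(-4) = 7  (check: 348·(-5) + 253·7 = 31)
  q = 1: r = 1, s = 3 − 1·(-5) = 8, t = -4 − 1·7 = -11  (check: 348·8 + 253·(-11) = 1)
The row with r = 1 (the gcd) gives the Bezout coefficients s = 8, t = -11.
Result: 348 · (8) + 253 · (-11) = 1.

gcd(348, 253) = 1; s = 8, t = -11 (check: 348·8 + 253·(-11) = 1).


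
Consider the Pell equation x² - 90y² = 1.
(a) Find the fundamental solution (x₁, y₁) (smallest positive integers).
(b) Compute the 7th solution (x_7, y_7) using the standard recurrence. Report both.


Step 1: Find the fundamental solution (x₁, y₁) of x² - 90y² = 1.
  Expand √90 as a continued fraction. a₀ = ⌊√90⌋ = 9; iterate m_{k+1} = d_k·a_k − m_k, d_{k+1} = (90 − m_{k+1}²)/d_k, a_{k+1} = ⌊(a₀ + m_{k+1})/d_{k+1}⌋ (starting m₀ = 0, d₀ = 1), with convergents p_k = a_k·p_{k-1} + p_{k-2}, q_k = a_k·q_{k-1} + q_{k-2} (p₋₁ = 1, q₋₁ = 0):
  k = 0: a₀ = 9; p₀/q₀ = 9/1; p₀² − 90·q₀² = 81 − 90 = -9.
  k = 1: m = 9, d = 9, a = ⌊(9 + 9)/9⌋ = 2; p/q = (2·9 + 1)/(2·1 + 0) = 19/2; p² − 90·q² = 361 − 360 = 1.
  The first convergent with p² − 90·q² = 1 gives the fundamental solution (x₁, y₁) = (19, 2).
Step 2: Apply the recurrence (x_{n+1}, y_{n+1}) = (x₁x_n + 90y₁y_n, x₁y_n + y₁x_n) repeatedly.
  From (x_1, y_1) = (19, 2): x_2 = 19·19 + 90·2·2 = 721; y_2 = 19·2 + 2·19 = 76.
  From (x_2, y_2) = (721, 76): x_3 = 19·721 + 90·2·76 = 27379; y_3 = 19·76 + 2·721 = 2886.
  From (x_3, y_3) = (27379, 2886): x_4 = 19·27379 + 90·2·2886 = 1039681; y_4 = 19·2886 + 2·27379 = 109592.
  From (x_4, y_4) = (1039681, 109592): x_5 = 19·1039681 + 90·2·109592 = 39480499; y_5 = 19·109592 + 2·1039681 = 4161610.
  From (x_5, y_5) = (39480499, 4161610): x_6 = 19·39480499 + 90·2·4161610 = 1499219281; y_6 = 19·4161610 + 2·39480499 = 158031588.
  From (x_6, y_6) = (1499219281, 158031588): x_7 = 19·1499219281 + 90·2·158031588 = 56930852179; y_7 = 19·158031588 + 2·1499219281 = 6001038734.
Step 3: Verify x_7² - 90·y_7² = 3241121929827149048041 - 3241121929827149048040 = 1 (should be 1). ✓

(x_1, y_1) = (19, 2); (x_7, y_7) = (56930852179, 6001038734).


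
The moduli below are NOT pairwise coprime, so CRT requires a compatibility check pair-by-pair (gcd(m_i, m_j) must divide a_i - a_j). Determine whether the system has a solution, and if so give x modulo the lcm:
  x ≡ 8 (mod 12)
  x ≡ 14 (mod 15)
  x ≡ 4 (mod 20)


Moduli 12, 15, 20 are not pairwise coprime, so CRT works modulo lcm(m_i) when all pairwise compatibility conditions hold.
Pairwise compatibility: gcd(m_i, m_j) must divide a_i - a_j for every pair.
Merge one congruence at a time:
  Start: x ≡ 8 (mod 12).
  Combine with x ≡ 14 (mod 15): gcd(12, 15) = 3; 14 - 8 = 6, which IS divisible by 3, so compatible.
    Write x = 8 + 12·t and substitute into x ≡ 14 (mod 15): 12·t ≡ 14 − 8 = 6 (mod 15).
    Divide the congruence (and modulus) by g = 3: 4·t ≡ 2 (mod 5).
    The inverse of 4 mod 5 is 4 (since 4·4 = 16 = 3·5 + 1), so t ≡ 4·2 = 8 ≡ 3 (mod 5).
    Then x = 8 + 12·3 = 44, valid modulo lcm(12, 15) = 60: x ≡ 44 (mod 60).
  Combine with x ≡ 4 (mod 20): gcd(60, 20) = 20; 4 - 44 = -40, which IS divisible by 20, so compatible.
    Write x = 44 + 60·t and substitute into x ≡ 4 (mod 20): 60·t ≡ 4 − 44 = -40 (mod 20).
    Divide the congruence (and modulus) by g = 20: 3·t ≡ -2 (mod 1).
    Modulo 1 every t works; take t = 0.
    Then x = 44 + 60·0 = 44, valid modulo lcm(60, 20) = 60: x ≡ 44 (mod 60).
Verify: 44 mod 12 = 8, 44 mod 15 = 14, 44 mod 20 = 4.

x ≡ 44 (mod 60).


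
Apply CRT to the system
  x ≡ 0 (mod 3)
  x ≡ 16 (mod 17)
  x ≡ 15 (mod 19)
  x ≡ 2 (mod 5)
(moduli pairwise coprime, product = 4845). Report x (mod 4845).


Product of moduli M = 3 · 17 · 19 · 5 = 4845.
Merge one congruence at a time:
  Start: x ≡ 0 (mod 3).
  Combine with x ≡ 16 (mod 17); new modulus lcm = 51.
    Write x = 0 + 3·t and substitute into x ≡ 16 (mod 17): 3·t ≡ 16 − 0 = 16 (mod 17).
    The inverse of 3 mod 17 is 6 (since 3·6 = 18 = 1·17 + 1), so t ≡ 6·16 = 96 ≡ 11 (mod 17).
    Then x = 0 + 3·11 = 33, valid modulo lcm(3, 17) = 51: x ≡ 33 (mod 51).
  Combine with x ≡ 15 (mod 19); new modulus lcm = 969.
    Write x = 33 + 51·t and substitute into x ≡ 15 (mod 19): 51·t ≡ 15 − 33 = -18 (mod 19).
    Reduce coefficients mod 19: 13·t ≡ 1 (mod 19).
    The inverse of 13 mod 19 is 3 (since 13·3 = 39 = 2·19 + 1), so t ≡ 3·1 = 3 ≡ 3 (mod 19).
    Then x = 33 + 51·3 = 186, valid modulo lcm(51, 19) = 969: x ≡ 186 (mod 969).
  Combine with x ≡ 2 (mod 5); new modulus lcm = 4845.
    Write x = 186 + 969·t and substitute into x ≡ 2 (mod 5): 969·t ≡ 2 − 186 = -184 (mod 5).
    Reduce coefficients mod 5: 4·t ≡ 1 (mod 5).
    The inverse of 4 mod 5 is 4 (since 4·4 = 16 = 3·5 + 1), so t ≡ 4·1 = 4 ≡ 4 (mod 5).
    Then x = 186 + 969·4 = 4062, valid modulo lcm(969, 5) = 4845: x ≡ 4062 (mod 4845).
Verify against each original: 4062 mod 3 = 0, 4062 mod 17 = 16, 4062 mod 19 = 15, 4062 mod 5 = 2.

x ≡ 4062 (mod 4845).


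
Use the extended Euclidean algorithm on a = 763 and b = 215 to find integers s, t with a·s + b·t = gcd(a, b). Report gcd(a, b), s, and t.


Euclidean algorithm on (763, 215) — divide until remainder is 0:
  763 = 3 · 215 + 118
  215 = 1 · 118 + 97
  118 = 1 · 97 + 21
  97 = 4 · 21 + 13
  21 = 1 · 13 + 8
  13 = 1 · 8 + 5
  8 = 1 · 5 + 3
  5 = 1 · 3 + 2
  3 = 1 · 2 + 1
  2 = 2 · 1 + 0
gcd(763, 215) = 1.
Track Bezout coefficients alongside the remainders: start with r₀ = 763 = a·1 + b·0 (s = 1, t = 0) and r₁ = 215 = a·0 + b·1 (s = 0, t = 1); each new remainder r_{k+1} = r_{k-1} − q_k·r_k inherits s_{k+1} = s_{k-1} − q_k·s_k, t_{k+1} = t_{k-1} − q_k·t_k, so r_k = a·s_k + b·t_k at every step:
  q = 3: r = 118, s = 1 − 3·0 = 1, t = 0 − 3·1 = -3  (check: 763·1 + 215·(-3) = 118)
  q = 1: r = 97, s = 0 − 1·1 = -1, t = 1 − 1·(-3) = 4  (check: 763·(-1) + 215·4 = 97)
  q = 1: r = 21, s = 1 − 1·(-1) = 2, t = -3 − 1·4 = -7  (check: 763·2 + 215·(-7) = 21)
  q = 4: r = 13, s = -1 − 4·2 = -9, t = 4 − 4·(-7) = 32  (check: 763·(-9) + 215·32 = 13)
  q = 1: r = 8, s = 2 − 1·(-9) = 11, t = -7 − 1·32 = -39  (check: 763·11 + 215·(-39) = 8)
  q = 1: r = 5, s = -9 − 1·11 = -20, t = 32 − 1·(-39) = 71  (check: 763·(-20) + 215·71 = 5)
  q = 1: r = 3, s = 11 − 1·(-20) = 31, t = -39 − 1·71 = -110  (check: 763·31 + 215·(-110) = 3)
  q = 1: r = 2, s = -20 − 1·31 = -51, t = 71 − 1·(-110) = 181  (check: 763·(-51) + 215·181 = 2)
  q = 1: r = 1, s = 31 − 1·(-51) = 82, t = -110 − 1·181 = -291  (check: 763·82 + 215·(-291) = 1)
The row with r = 1 (the gcd) gives the Bezout coefficients s = 82, t = -291.
Result: 763 · (82) + 215 · (-291) = 1.

gcd(763, 215) = 1; s = 82, t = -291 (check: 763·82 + 215·(-291) = 1).


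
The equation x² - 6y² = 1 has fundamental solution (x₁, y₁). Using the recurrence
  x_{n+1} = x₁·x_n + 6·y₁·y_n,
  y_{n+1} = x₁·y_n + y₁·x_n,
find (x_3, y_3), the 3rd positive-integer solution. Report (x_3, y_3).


Step 1: Find the fundamental solution (x₁, y₁) of x² - 6y² = 1.
  Expand √6 as a continued fraction. a₀ = ⌊√6⌋ = 2; iterate m_{k+1} = d_k·a_k − m_k, d_{k+1} = (6 − m_{k+1}²)/d_k, a_{k+1} = ⌊(a₀ + m_{k+1})/d_{k+1}⌋ (starting m₀ = 0, d₀ = 1), with convergents p_k = a_k·p_{k-1} + p_{k-2}, q_k = a_k·q_{k-1} + q_{k-2} (p₋₁ = 1, q₋₁ = 0):
  k = 0: a₀ = 2; p₀/q₀ = 2/1; p₀² − 6·q₀² = 4 − 6 = -2.
  k = 1: m = 2, d = 2, a = ⌊(2 + 2)/2⌋ = 2; p/q = (2·2 + 1)/(2·1 + 0) = 5/2; p² − 6·q² = 25 − 24 = 1.
  The first convergent with p² − 6·q² = 1 gives the fundamental solution (x₁, y₁) = (5, 2).
Step 2: Apply the recurrence (x_{n+1}, y_{n+1}) = (x₁x_n + 6y₁y_n, x₁y_n + y₁x_n) repeatedly.
  From (x_1, y_1) = (5, 2): x_2 = 5·5 + 6·2·2 = 49; y_2 = 5·2 + 2·5 = 20.
  From (x_2, y_2) = (49, 20): x_3 = 5·49 + 6·2·20 = 485; y_3 = 5·20 + 2·49 = 198.
Step 3: Verify x_3² - 6·y_3² = 235225 - 235224 = 1 (should be 1). ✓

(x_1, y_1) = (5, 2); (x_3, y_3) = (485, 198).


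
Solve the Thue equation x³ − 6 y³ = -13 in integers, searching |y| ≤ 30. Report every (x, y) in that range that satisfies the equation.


The equation is x³ - 6y³ = -13. For fixed y, x³ = 6·y³ − 13, so a solution requires the RHS to be a perfect cube.
Strategy: iterate y from -30 to 30, compute RHS = 6·y³ − 13, and check whether it is a (positive or negative) perfect cube.
Check small values of y:
  y = 0: RHS = -13 is not a perfect cube.
  y = 1: RHS = -7 is not a perfect cube.
  y = -1: RHS = -19 is not a perfect cube.
  y = 2: RHS = 35 is not a perfect cube.
  y = -2: RHS = -61 is not a perfect cube.
  y = 3: RHS = 149 is not a perfect cube.
  y = -3: RHS = -175 is not a perfect cube.
Continuing the search up to |y| = 30 finds no solutions either.
No (x, y) in the scanned range satisfies the equation.

No integer solutions with |y| ≤ 30.


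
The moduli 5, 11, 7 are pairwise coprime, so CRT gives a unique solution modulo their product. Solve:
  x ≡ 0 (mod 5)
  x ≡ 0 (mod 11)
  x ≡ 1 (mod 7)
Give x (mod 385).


Moduli 5, 11, 7 are pairwise coprime; by CRT there is a unique solution modulo M = 5 · 11 · 7 = 385.
Solve pairwise, accumulating the modulus:
  Start with x ≡ 0 (mod 5).
  Combine with x ≡ 0 (mod 11): since gcd(5, 11) = 1, we get a unique residue mod 55.
    Write x = 0 + 5·t and substitute into x ≡ 0 (mod 11): 5·t ≡ 0 − 0 = 0 (mod 11).
    The inverse of 5 mod 11 is 9 (since 5·9 = 45 = 4·11 + 1), so t ≡ 9·0 = 0 ≡ 0 (mod 11).
    Then x = 0 + 5·0 = 0, valid modulo lcm(5, 11) = 55: x ≡ 0 (mod 55).
  Combine with x ≡ 1 (mod 7): since gcd(55, 7) = 1, we get a unique residue mod 385.
    Write x = 0 + 55·t and substitute into x ≡ 1 (mod 7): 55·t ≡ 1 − 0 = 1 (mod 7).
    Reduce coefficients mod 7: 6·t ≡ 1 (mod 7).
    The inverse of 6 mod 7 is 6 (since 6·6 = 36 = 5·7 + 1), so t ≡ 6·1 = 6 ≡ 6 (mod 7).
    Then x = 0 + 55·6 = 330, valid modulo lcm(55, 7) = 385: x ≡ 330 (mod 385).
Verify: 330 mod 5 = 0 ✓, 330 mod 11 = 0 ✓, 330 mod 7 = 1 ✓.

x ≡ 330 (mod 385).


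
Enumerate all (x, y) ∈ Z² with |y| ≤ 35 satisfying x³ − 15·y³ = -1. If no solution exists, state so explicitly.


The equation is x³ - 15y³ = -1. For fixed y, x³ = 15·y³ − 1, so a solution requires the RHS to be a perfect cube.
Strategy: iterate y from -35 to 35, compute RHS = 15·y³ − 1, and check whether it is a (positive or negative) perfect cube.
Check small values of y:
  y = 0: RHS = -1 = (-1)³ ⇒ x = -1 works.
  y = 1: RHS = 14 is not a perfect cube.
  y = -1: RHS = -16 is not a perfect cube.
  y = 2: RHS = 119 is not a perfect cube.
  y = -2: RHS = -121 is not a perfect cube.
  y = 3: RHS = 404 is not a perfect cube.
  y = -3: RHS = -406 is not a perfect cube.
Continuing the search up to |y| = 35 finds no further solutions beyond those listed.
Collected solutions: (-1, 0).

Solutions (with |y| ≤ 35): (-1, 0).


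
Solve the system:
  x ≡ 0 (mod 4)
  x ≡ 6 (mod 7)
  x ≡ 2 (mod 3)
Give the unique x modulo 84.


Moduli 4, 7, 3 are pairwise coprime; by CRT there is a unique solution modulo M = 4 · 7 · 3 = 84.
Solve pairwise, accumulating the modulus:
  Start with x ≡ 0 (mod 4).
  Combine with x ≡ 6 (mod 7): since gcd(4, 7) = 1, we get a unique residue mod 28.
    Write x = 0 + 4·t and substitute into x ≡ 6 (mod 7): 4·t ≡ 6 − 0 = 6 (mod 7).
    The inverse of 4 mod 7 is 2 (since 4·2 = 8 = 1·7 + 1), so t ≡ 2·6 = 12 ≡ 5 (mod 7).
    Then x = 0 + 4·5 = 20, valid modulo lcm(4, 7) = 28: x ≡ 20 (mod 28).
  Combine with x ≡ 2 (mod 3): since gcd(28, 3) = 1, we get a unique residue mod 84.
    Write x = 20 + 28·t and substitute into x ≡ 2 (mod 3): 28·t ≡ 2 − 20 = -18 (mod 3).
    Reduce coefficients mod 3: 1·t ≡ 0 (mod 3).
    So t ≡ 0 (mod 3).
    Then x = 20 + 28·0 = 20, valid modulo lcm(28, 3) = 84: x ≡ 20 (mod 84).
Verify: 20 mod 4 = 0 ✓, 20 mod 7 = 6 ✓, 20 mod 3 = 2 ✓.

x ≡ 20 (mod 84).


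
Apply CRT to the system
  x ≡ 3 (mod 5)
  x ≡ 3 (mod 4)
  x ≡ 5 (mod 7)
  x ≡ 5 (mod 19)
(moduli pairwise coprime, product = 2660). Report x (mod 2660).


Product of moduli M = 5 · 4 · 7 · 19 = 2660.
Merge one congruence at a time:
  Start: x ≡ 3 (mod 5).
  Combine with x ≡ 3 (mod 4); new modulus lcm = 20.
    Write x = 3 + 5·t and substitute into x ≡ 3 (mod 4): 5·t ≡ 3 − 3 = 0 (mod 4).
    Reduce coefficients mod 4: 1·t ≡ 0 (mod 4).
    So t ≡ 0 (mod 4).
    Then x = 3 + 5·0 = 3, valid modulo lcm(5, 4) = 20: x ≡ 3 (mod 20).
  Combine with x ≡ 5 (mod 7); new modulus lcm = 140.
    Write x = 3 + 20·t and substitute into x ≡ 5 (mod 7): 20·t ≡ 5 − 3 = 2 (mod 7).
    Reduce coefficients mod 7: 6·t ≡ 2 (mod 7).
    The inverse of 6 mod 7 is 6 (since 6·6 = 36 = 5·7 + 1), so t ≡ 6·2 = 12 ≡ 5 (mod 7).
    Then x = 3 + 20·5 = 103, valid modulo lcm(20, 7) = 140: x ≡ 103 (mod 140).
  Combine with x ≡ 5 (mod 19); new modulus lcm = 2660.
    Write x = 103 + 140·t and substitute into x ≡ 5 (mod 19): 140·t ≡ 5 − 103 = -98 (mod 19).
    Reduce coefficients mod 19: 7·t ≡ 16 (mod 19).
    The inverse of 7 mod 19 is 11 (since 7·11 = 77 = 4·19 + 1), so t ≡ 11·16 = 176 ≡ 5 (mod 19).
    Then x = 103 + 140·5 = 803, valid modulo lcm(140, 19) = 2660: x ≡ 803 (mod 2660).
Verify against each original: 803 mod 5 = 3, 803 mod 4 = 3, 803 mod 7 = 5, 803 mod 19 = 5.

x ≡ 803 (mod 2660).


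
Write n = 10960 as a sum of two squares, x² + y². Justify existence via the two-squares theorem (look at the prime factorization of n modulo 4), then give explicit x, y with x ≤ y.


Step 1: Factor n = 10960 = 2^4 · 5 · 137.
Step 2: Check the mod-4 condition on each prime factor: 2 = 2 (special); 5 ≡ 1 (mod 4), exponent 1; 137 ≡ 1 (mod 4), exponent 1.
All primes ≡ 3 (mod 4) appear to even exponent (or don't appear), so by the two-squares theorem n IS expressible as a sum of two squares.
Step 3: Build a representation. Group n = k² · m with k = 4 and m = 5 · 137 = 685 (a product of primes ≡ 1 (mod 4)); a representation of m scales to one of n via (k·x)² + (k·y)² = k²(x² + y²). Each prime p ≡ 1 (mod 4) is itself a sum of two squares; find a² by testing p − a² for a perfect square:
  5: 5 − 1² = 4 = 2² ⇒ 5 = 1² + 2².
  137: 137 − 1² = 136, 137 − 2² = 133, 137 − 3² = 128, 137 − 4² = 121 = 11² ⇒ 137 = 4² + 11².
  Combine using the Brahmagupta–Fibonacci identity (a² + b²)(c² + d²) = (ac − bd)² + (ad + bc)² = (ac + bd)² + (ad − bc)²:
  5 · 137 = 685: from (1² + 2²)(4² + 11²), take (1·4 − 2·11, 1·11 + 2·4) = (4 − 22, 11 + 8) = (-18, 19); dropping signs (only squares matter) gives (18, 19); check 18² + 19² = 324 + 361 = 685 ✓.
  Scale by k = 4: (4·18, 4·19) = (72, 76).
Step 4: Order so x ≤ y and verify: 72² + 76² = 5184 + 5776 = 10960 = n. ✓

n = 10960 = 72² + 76² (one valid representation with x ≤ y).


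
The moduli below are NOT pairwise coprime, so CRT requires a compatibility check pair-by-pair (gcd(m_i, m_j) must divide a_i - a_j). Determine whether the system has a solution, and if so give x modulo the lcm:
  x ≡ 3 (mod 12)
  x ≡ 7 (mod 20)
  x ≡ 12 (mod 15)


Moduli 12, 20, 15 are not pairwise coprime, so CRT works modulo lcm(m_i) when all pairwise compatibility conditions hold.
Pairwise compatibility: gcd(m_i, m_j) must divide a_i - a_j for every pair.
Merge one congruence at a time:
  Start: x ≡ 3 (mod 12).
  Combine with x ≡ 7 (mod 20): gcd(12, 20) = 4; 7 - 3 = 4, which IS divisible by 4, so compatible.
    Write x = 3 + 12·t and substitute into x ≡ 7 (mod 20): 12·t ≡ 7 − 3 = 4 (mod 20).
    Divide the congruence (and modulus) by g = 4: 3·t ≡ 1 (mod 5).
    The inverse of 3 mod 5 is 2 (since 3·2 = 6 = 1·5 + 1), so t ≡ 2·1 = 2 ≡ 2 (mod 5).
    Then x = 3 + 12·2 = 27, valid modulo lcm(12, 20) = 60: x ≡ 27 (mod 60).
  Combine with x ≡ 12 (mod 15): gcd(60, 15) = 15; 12 - 27 = -15, which IS divisible by 15, so compatible.
    Write x = 27 + 60·t and substitute into x ≡ 12 (mod 15): 60·t ≡ 12 − 27 = -15 (mod 15).
    Divide the congruence (and modulus) by g = 15: 4·t ≡ -1 (mod 1).
    Modulo 1 every t works; take t = 0.
    Then x = 27 + 60·0 = 27, valid modulo lcm(60, 15) = 60: x ≡ 27 (mod 60).
Verify: 27 mod 12 = 3, 27 mod 20 = 7, 27 mod 15 = 12.

x ≡ 27 (mod 60).


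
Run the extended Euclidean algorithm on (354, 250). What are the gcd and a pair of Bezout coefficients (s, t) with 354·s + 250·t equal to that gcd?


Euclidean algorithm on (354, 250) — divide until remainder is 0:
  354 = 1 · 250 + 104
  250 = 2 · 104 + 42
  104 = 2 · 42 + 20
  42 = 2 · 20 + 2
  20 = 10 · 2 + 0
gcd(354, 250) = 2.
Track Bezout coefficients alongside the remainders: start with r₀ = 354 = a·1 + b·0 (s = 1, t = 0) and r₁ = 250 = a·0 + b·1 (s = 0, t = 1); each new remainder r_{k+1} = r_{k-1} − q_k·r_k inherits s_{k+1} = s_{k-1} − q_k·s_k, t_{k+1} = t_{k-1} − q_k·t_k, so r_k = a·s_k + b·t_k at every step:
  q = 1: r = 104, s = 1 − 1·0 = 1, t = 0 − 1·1 = -1  (check: 354·1 + 250·(-1) = 104)
  q = 2: r = 42, s = 0 − 2·1 = -2, t = 1 − 2·(-1) = 3  (check: 354·(-2) + 250·3 = 42)
  q = 2: r = 20, s = 1 − 2·(-2) = 5, t = -1 − 2·3 = -7  (check: 354·5 + 250·(-7) = 20)
  q = 2: r = 2, s = -2 − 2·5 = -12, t = 3 − 2·(-7) = 17  (check: 354·(-12) + 250·17 = 2)
The row with r = 2 (the gcd) gives the Bezout coefficients s = -12, t = 17.
Result: 354 · (-12) + 250 · (17) = 2.

gcd(354, 250) = 2; s = -12, t = 17 (check: 354·(-12) + 250·17 = 2).


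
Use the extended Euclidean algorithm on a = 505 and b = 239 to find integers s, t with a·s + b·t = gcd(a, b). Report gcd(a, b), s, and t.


Euclidean algorithm on (505, 239) — divide until remainder is 0:
  505 = 2 · 239 + 27
  239 = 8 · 27 + 23
  27 = 1 · 23 + 4
  23 = 5 · 4 + 3
  4 = 1 · 3 + 1
  3 = 3 · 1 + 0
gcd(505, 239) = 1.
Track Bezout coefficients alongside the remainders: start with r₀ = 505 = a·1 + b·0 (s = 1, t = 0) and r₁ = 239 = a·0 + b·1 (s = 0, t = 1); each new remainder r_{k+1} = r_{k-1} − q_k·r_k inherits s_{k+1} = s_{k-1} − q_k·s_k, t_{k+1} = t_{k-1} − q_k·t_k, so r_k = a·s_k + b·t_k at every step:
  q = 2: r = 27, s = 1 − 2·0 = 1, t = 0 − 2·1 = -2  (check: 505·1 + 239·(-2) = 27)
  q = 8: r = 23, s = 0 − 8·1 = -8, t = 1 − 8·(-2) = 17  (check: 505·(-8) + 239·17 = 23)
  q = 1: r = 4, s = 1 − 1·(-8) = 9, t = -2 − 1·17 = -19  (check: 505·9 + 239·(-19) = 4)
  q = 5: r = 3, s = -8 − 5·9 = -53, t = 17 − 5·(-19) = 112  (check: 505·(-53) + 239·112 = 3)
  q = 1: r = 1, s = 9 − 1·(-53) = 62, t = -19 − 1·112 = -131  (check: 505·62 + 239·(-131) = 1)
The row with r = 1 (the gcd) gives the Bezout coefficients s = 62, t = -131.
Result: 505 · (62) + 239 · (-131) = 1.

gcd(505, 239) = 1; s = 62, t = -131 (check: 505·62 + 239·(-131) = 1).


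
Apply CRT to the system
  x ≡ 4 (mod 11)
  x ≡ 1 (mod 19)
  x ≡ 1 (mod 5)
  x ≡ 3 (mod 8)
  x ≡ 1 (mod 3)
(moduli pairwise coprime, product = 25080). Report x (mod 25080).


Product of moduli M = 11 · 19 · 5 · 8 · 3 = 25080.
Merge one congruence at a time:
  Start: x ≡ 4 (mod 11).
  Combine with x ≡ 1 (mod 19); new modulus lcm = 209.
    Write x = 4 + 11·t and substitute into x ≡ 1 (mod 19): 11·t ≡ 1 − 4 = -3 (mod 19).
    Reduce coefficients mod 19: 11·t ≡ 16 (mod 19).
    The inverse of 11 mod 19 is 7 (since 11·7 = 77 = 4·19 + 1), so t ≡ 7·16 = 112 ≡ 17 (mod 19).
    Then x = 4 + 11·17 = 191, valid modulo lcm(11, 19) = 209: x ≡ 191 (mod 209).
  Combine with x ≡ 1 (mod 5); new modulus lcm = 1045.
    Write x = 191 + 209·t and substitute into x ≡ 1 (mod 5): 209·t ≡ 1 − 191 = -190 (mod 5).
    Reduce coefficients mod 5: 4·t ≡ 0 (mod 5).
    The inverse of 4 mod 5 is 4 (since 4·4 = 16 = 3·5 + 1), so t ≡ 4·0 = 0 ≡ 0 (mod 5).
    Then x = 191 + 209·0 = 191, valid modulo lcm(209, 5) = 1045: x ≡ 191 (mod 1045).
  Combine with x ≡ 3 (mod 8); new modulus lcm = 8360.
    Write x = 191 + 1045·t and substitute into x ≡ 3 (mod 8): 1045·t ≡ 3 − 191 = -188 (mod 8).
    Reduce coefficients mod 8: 5·t ≡ 4 (mod 8).
    The inverse of 5 mod 8 is 5 (since 5·5 = 25 = 3·8 + 1), so t ≡ 5·4 = 20 ≡ 4 (mod 8).
    Then x = 191 + 1045·4 = 4371, valid modulo lcm(1045, 8) = 8360: x ≡ 4371 (mod 8360).
  Combine with x ≡ 1 (mod 3); new modulus lcm = 25080.
    Write x = 4371 + 8360·t and substitute into x ≡ 1 (mod 3): 8360·t ≡ 1 − 4371 = -4370 (mod 3).
    Reduce coefficients mod 3: 2·t ≡ 1 (mod 3).
    The inverse of 2 mod 3 is 2 (since 2·2 = 4 = 1·3 + 1), so t ≡ 2·1 = 2 ≡ 2 (mod 3).
    Then x = 4371 + 8360·2 = 21091, valid modulo lcm(8360, 3) = 25080: x ≡ 21091 (mod 25080).
Verify against each original: 21091 mod 11 = 4, 21091 mod 19 = 1, 21091 mod 5 = 1, 21091 mod 8 = 3, 21091 mod 3 = 1.

x ≡ 21091 (mod 25080).
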